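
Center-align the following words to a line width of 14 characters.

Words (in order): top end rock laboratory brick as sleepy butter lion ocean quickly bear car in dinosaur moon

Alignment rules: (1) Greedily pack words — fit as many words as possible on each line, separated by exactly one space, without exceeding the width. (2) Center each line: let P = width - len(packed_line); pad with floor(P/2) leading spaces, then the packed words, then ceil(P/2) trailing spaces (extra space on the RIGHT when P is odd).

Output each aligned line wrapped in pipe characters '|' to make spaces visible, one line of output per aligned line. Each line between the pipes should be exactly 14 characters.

Line 1: ['top', 'end', 'rock'] (min_width=12, slack=2)
Line 2: ['laboratory'] (min_width=10, slack=4)
Line 3: ['brick', 'as'] (min_width=8, slack=6)
Line 4: ['sleepy', 'butter'] (min_width=13, slack=1)
Line 5: ['lion', 'ocean'] (min_width=10, slack=4)
Line 6: ['quickly', 'bear'] (min_width=12, slack=2)
Line 7: ['car', 'in'] (min_width=6, slack=8)
Line 8: ['dinosaur', 'moon'] (min_width=13, slack=1)

Answer: | top end rock |
|  laboratory  |
|   brick as   |
|sleepy butter |
|  lion ocean  |
| quickly bear |
|    car in    |
|dinosaur moon |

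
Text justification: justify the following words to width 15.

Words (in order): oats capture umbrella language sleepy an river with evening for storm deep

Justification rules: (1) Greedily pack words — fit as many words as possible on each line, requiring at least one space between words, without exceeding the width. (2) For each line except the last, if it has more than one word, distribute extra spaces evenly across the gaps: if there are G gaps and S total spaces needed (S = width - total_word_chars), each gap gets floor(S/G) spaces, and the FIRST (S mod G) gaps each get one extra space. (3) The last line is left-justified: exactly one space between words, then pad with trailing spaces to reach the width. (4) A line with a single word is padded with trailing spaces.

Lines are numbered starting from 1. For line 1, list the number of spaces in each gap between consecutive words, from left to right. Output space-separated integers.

Line 1: ['oats', 'capture'] (min_width=12, slack=3)
Line 2: ['umbrella'] (min_width=8, slack=7)
Line 3: ['language', 'sleepy'] (min_width=15, slack=0)
Line 4: ['an', 'river', 'with'] (min_width=13, slack=2)
Line 5: ['evening', 'for'] (min_width=11, slack=4)
Line 6: ['storm', 'deep'] (min_width=10, slack=5)

Answer: 4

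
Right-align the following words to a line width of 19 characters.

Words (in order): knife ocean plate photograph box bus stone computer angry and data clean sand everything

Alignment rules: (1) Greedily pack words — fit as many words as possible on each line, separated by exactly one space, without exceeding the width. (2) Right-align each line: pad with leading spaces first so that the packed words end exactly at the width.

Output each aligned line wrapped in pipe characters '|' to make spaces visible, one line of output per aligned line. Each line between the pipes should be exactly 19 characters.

Answer: |  knife ocean plate|
| photograph box bus|
|     stone computer|
|     angry and data|
|         clean sand|
|         everything|

Derivation:
Line 1: ['knife', 'ocean', 'plate'] (min_width=17, slack=2)
Line 2: ['photograph', 'box', 'bus'] (min_width=18, slack=1)
Line 3: ['stone', 'computer'] (min_width=14, slack=5)
Line 4: ['angry', 'and', 'data'] (min_width=14, slack=5)
Line 5: ['clean', 'sand'] (min_width=10, slack=9)
Line 6: ['everything'] (min_width=10, slack=9)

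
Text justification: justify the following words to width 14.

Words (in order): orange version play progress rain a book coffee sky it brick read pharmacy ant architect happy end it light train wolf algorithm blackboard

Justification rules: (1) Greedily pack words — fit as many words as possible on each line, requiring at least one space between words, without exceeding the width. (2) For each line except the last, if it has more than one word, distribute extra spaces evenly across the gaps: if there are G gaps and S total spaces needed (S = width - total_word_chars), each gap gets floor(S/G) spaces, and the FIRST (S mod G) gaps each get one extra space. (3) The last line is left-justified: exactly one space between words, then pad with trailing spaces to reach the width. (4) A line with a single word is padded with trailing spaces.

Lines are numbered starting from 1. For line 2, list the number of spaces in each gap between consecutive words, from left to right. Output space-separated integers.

Line 1: ['orange', 'version'] (min_width=14, slack=0)
Line 2: ['play', 'progress'] (min_width=13, slack=1)
Line 3: ['rain', 'a', 'book'] (min_width=11, slack=3)
Line 4: ['coffee', 'sky', 'it'] (min_width=13, slack=1)
Line 5: ['brick', 'read'] (min_width=10, slack=4)
Line 6: ['pharmacy', 'ant'] (min_width=12, slack=2)
Line 7: ['architect'] (min_width=9, slack=5)
Line 8: ['happy', 'end', 'it'] (min_width=12, slack=2)
Line 9: ['light', 'train'] (min_width=11, slack=3)
Line 10: ['wolf', 'algorithm'] (min_width=14, slack=0)
Line 11: ['blackboard'] (min_width=10, slack=4)

Answer: 2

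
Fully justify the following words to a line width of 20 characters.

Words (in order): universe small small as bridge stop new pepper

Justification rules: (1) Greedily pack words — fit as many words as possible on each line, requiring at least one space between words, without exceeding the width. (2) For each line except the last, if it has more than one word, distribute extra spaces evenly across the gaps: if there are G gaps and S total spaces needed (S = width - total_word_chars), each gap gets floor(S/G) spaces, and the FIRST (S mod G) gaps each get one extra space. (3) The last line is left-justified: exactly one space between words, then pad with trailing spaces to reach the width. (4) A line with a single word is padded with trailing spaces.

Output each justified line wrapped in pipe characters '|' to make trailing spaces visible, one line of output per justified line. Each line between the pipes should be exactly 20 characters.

Line 1: ['universe', 'small', 'small'] (min_width=20, slack=0)
Line 2: ['as', 'bridge', 'stop', 'new'] (min_width=18, slack=2)
Line 3: ['pepper'] (min_width=6, slack=14)

Answer: |universe small small|
|as  bridge  stop new|
|pepper              |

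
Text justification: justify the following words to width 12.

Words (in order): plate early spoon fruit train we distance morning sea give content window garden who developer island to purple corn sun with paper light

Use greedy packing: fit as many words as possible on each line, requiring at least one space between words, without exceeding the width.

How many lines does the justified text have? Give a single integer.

Line 1: ['plate', 'early'] (min_width=11, slack=1)
Line 2: ['spoon', 'fruit'] (min_width=11, slack=1)
Line 3: ['train', 'we'] (min_width=8, slack=4)
Line 4: ['distance'] (min_width=8, slack=4)
Line 5: ['morning', 'sea'] (min_width=11, slack=1)
Line 6: ['give', 'content'] (min_width=12, slack=0)
Line 7: ['window'] (min_width=6, slack=6)
Line 8: ['garden', 'who'] (min_width=10, slack=2)
Line 9: ['developer'] (min_width=9, slack=3)
Line 10: ['island', 'to'] (min_width=9, slack=3)
Line 11: ['purple', 'corn'] (min_width=11, slack=1)
Line 12: ['sun', 'with'] (min_width=8, slack=4)
Line 13: ['paper', 'light'] (min_width=11, slack=1)
Total lines: 13

Answer: 13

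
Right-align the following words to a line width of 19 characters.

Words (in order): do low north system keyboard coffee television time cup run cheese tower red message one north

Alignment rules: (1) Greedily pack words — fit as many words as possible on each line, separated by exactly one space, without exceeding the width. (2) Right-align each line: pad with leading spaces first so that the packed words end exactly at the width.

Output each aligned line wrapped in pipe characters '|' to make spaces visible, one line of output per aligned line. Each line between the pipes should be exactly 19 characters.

Answer: |do low north system|
|    keyboard coffee|
|television time cup|
|   run cheese tower|
|    red message one|
|              north|

Derivation:
Line 1: ['do', 'low', 'north', 'system'] (min_width=19, slack=0)
Line 2: ['keyboard', 'coffee'] (min_width=15, slack=4)
Line 3: ['television', 'time', 'cup'] (min_width=19, slack=0)
Line 4: ['run', 'cheese', 'tower'] (min_width=16, slack=3)
Line 5: ['red', 'message', 'one'] (min_width=15, slack=4)
Line 6: ['north'] (min_width=5, slack=14)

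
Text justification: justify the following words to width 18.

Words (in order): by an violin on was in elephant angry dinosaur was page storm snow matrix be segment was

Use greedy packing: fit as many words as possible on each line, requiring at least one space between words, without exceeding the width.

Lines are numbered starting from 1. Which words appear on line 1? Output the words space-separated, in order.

Line 1: ['by', 'an', 'violin', 'on'] (min_width=15, slack=3)
Line 2: ['was', 'in', 'elephant'] (min_width=15, slack=3)
Line 3: ['angry', 'dinosaur', 'was'] (min_width=18, slack=0)
Line 4: ['page', 'storm', 'snow'] (min_width=15, slack=3)
Line 5: ['matrix', 'be', 'segment'] (min_width=17, slack=1)
Line 6: ['was'] (min_width=3, slack=15)

Answer: by an violin on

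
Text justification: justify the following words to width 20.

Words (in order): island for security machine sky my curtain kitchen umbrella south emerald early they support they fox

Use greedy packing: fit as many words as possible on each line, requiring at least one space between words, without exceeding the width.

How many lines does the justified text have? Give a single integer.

Answer: 6

Derivation:
Line 1: ['island', 'for', 'security'] (min_width=19, slack=1)
Line 2: ['machine', 'sky', 'my'] (min_width=14, slack=6)
Line 3: ['curtain', 'kitchen'] (min_width=15, slack=5)
Line 4: ['umbrella', 'south'] (min_width=14, slack=6)
Line 5: ['emerald', 'early', 'they'] (min_width=18, slack=2)
Line 6: ['support', 'they', 'fox'] (min_width=16, slack=4)
Total lines: 6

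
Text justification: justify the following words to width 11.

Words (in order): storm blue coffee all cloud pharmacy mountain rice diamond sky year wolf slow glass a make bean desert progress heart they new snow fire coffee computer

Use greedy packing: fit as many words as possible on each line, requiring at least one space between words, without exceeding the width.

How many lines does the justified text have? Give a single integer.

Line 1: ['storm', 'blue'] (min_width=10, slack=1)
Line 2: ['coffee', 'all'] (min_width=10, slack=1)
Line 3: ['cloud'] (min_width=5, slack=6)
Line 4: ['pharmacy'] (min_width=8, slack=3)
Line 5: ['mountain'] (min_width=8, slack=3)
Line 6: ['rice'] (min_width=4, slack=7)
Line 7: ['diamond', 'sky'] (min_width=11, slack=0)
Line 8: ['year', 'wolf'] (min_width=9, slack=2)
Line 9: ['slow', 'glass'] (min_width=10, slack=1)
Line 10: ['a', 'make', 'bean'] (min_width=11, slack=0)
Line 11: ['desert'] (min_width=6, slack=5)
Line 12: ['progress'] (min_width=8, slack=3)
Line 13: ['heart', 'they'] (min_width=10, slack=1)
Line 14: ['new', 'snow'] (min_width=8, slack=3)
Line 15: ['fire', 'coffee'] (min_width=11, slack=0)
Line 16: ['computer'] (min_width=8, slack=3)
Total lines: 16

Answer: 16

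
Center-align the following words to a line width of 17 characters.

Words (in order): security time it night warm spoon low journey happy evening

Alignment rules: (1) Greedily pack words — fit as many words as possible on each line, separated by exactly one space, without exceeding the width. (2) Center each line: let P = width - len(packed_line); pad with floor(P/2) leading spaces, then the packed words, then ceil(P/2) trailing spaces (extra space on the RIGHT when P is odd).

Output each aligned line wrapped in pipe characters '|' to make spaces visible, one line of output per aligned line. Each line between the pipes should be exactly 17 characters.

Answer: |security time it |
|night warm spoon |
|low journey happy|
|     evening     |

Derivation:
Line 1: ['security', 'time', 'it'] (min_width=16, slack=1)
Line 2: ['night', 'warm', 'spoon'] (min_width=16, slack=1)
Line 3: ['low', 'journey', 'happy'] (min_width=17, slack=0)
Line 4: ['evening'] (min_width=7, slack=10)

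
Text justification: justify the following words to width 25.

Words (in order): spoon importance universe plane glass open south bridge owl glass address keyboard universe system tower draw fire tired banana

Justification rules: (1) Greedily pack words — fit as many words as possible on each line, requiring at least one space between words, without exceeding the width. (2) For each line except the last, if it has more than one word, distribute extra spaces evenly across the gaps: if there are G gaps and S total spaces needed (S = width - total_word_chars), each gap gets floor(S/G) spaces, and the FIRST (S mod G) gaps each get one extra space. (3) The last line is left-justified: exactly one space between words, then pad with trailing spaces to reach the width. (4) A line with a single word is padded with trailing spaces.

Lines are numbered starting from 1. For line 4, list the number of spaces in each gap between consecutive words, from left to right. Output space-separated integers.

Answer: 2 1

Derivation:
Line 1: ['spoon', 'importance', 'universe'] (min_width=25, slack=0)
Line 2: ['plane', 'glass', 'open', 'south'] (min_width=22, slack=3)
Line 3: ['bridge', 'owl', 'glass', 'address'] (min_width=24, slack=1)
Line 4: ['keyboard', 'universe', 'system'] (min_width=24, slack=1)
Line 5: ['tower', 'draw', 'fire', 'tired'] (min_width=21, slack=4)
Line 6: ['banana'] (min_width=6, slack=19)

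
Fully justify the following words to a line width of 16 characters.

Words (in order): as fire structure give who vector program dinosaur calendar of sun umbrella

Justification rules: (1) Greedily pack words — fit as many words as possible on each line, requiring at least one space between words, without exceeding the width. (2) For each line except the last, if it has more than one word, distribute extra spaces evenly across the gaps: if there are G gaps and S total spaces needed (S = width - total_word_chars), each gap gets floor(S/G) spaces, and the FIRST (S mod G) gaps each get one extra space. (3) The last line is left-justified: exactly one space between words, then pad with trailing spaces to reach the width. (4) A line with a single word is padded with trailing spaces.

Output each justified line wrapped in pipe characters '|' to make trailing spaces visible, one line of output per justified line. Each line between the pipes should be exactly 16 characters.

Line 1: ['as', 'fire'] (min_width=7, slack=9)
Line 2: ['structure', 'give'] (min_width=14, slack=2)
Line 3: ['who', 'vector'] (min_width=10, slack=6)
Line 4: ['program', 'dinosaur'] (min_width=16, slack=0)
Line 5: ['calendar', 'of', 'sun'] (min_width=15, slack=1)
Line 6: ['umbrella'] (min_width=8, slack=8)

Answer: |as          fire|
|structure   give|
|who       vector|
|program dinosaur|
|calendar  of sun|
|umbrella        |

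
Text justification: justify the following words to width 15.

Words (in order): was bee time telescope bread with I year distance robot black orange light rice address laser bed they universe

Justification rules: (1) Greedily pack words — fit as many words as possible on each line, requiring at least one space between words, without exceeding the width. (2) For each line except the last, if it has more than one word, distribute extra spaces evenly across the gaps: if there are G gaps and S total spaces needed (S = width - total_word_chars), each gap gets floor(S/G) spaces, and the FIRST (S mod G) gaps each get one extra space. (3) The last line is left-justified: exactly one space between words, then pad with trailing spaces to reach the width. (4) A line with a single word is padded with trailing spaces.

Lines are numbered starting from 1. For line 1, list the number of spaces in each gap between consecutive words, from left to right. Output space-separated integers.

Answer: 3 2

Derivation:
Line 1: ['was', 'bee', 'time'] (min_width=12, slack=3)
Line 2: ['telescope', 'bread'] (min_width=15, slack=0)
Line 3: ['with', 'I', 'year'] (min_width=11, slack=4)
Line 4: ['distance', 'robot'] (min_width=14, slack=1)
Line 5: ['black', 'orange'] (min_width=12, slack=3)
Line 6: ['light', 'rice'] (min_width=10, slack=5)
Line 7: ['address', 'laser'] (min_width=13, slack=2)
Line 8: ['bed', 'they'] (min_width=8, slack=7)
Line 9: ['universe'] (min_width=8, slack=7)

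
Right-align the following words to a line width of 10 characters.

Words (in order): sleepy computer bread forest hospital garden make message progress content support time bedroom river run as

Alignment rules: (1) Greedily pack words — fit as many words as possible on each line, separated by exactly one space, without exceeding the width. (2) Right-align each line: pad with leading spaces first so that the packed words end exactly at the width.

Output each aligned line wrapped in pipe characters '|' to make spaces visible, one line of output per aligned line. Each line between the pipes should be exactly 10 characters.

Line 1: ['sleepy'] (min_width=6, slack=4)
Line 2: ['computer'] (min_width=8, slack=2)
Line 3: ['bread'] (min_width=5, slack=5)
Line 4: ['forest'] (min_width=6, slack=4)
Line 5: ['hospital'] (min_width=8, slack=2)
Line 6: ['garden'] (min_width=6, slack=4)
Line 7: ['make'] (min_width=4, slack=6)
Line 8: ['message'] (min_width=7, slack=3)
Line 9: ['progress'] (min_width=8, slack=2)
Line 10: ['content'] (min_width=7, slack=3)
Line 11: ['support'] (min_width=7, slack=3)
Line 12: ['time'] (min_width=4, slack=6)
Line 13: ['bedroom'] (min_width=7, slack=3)
Line 14: ['river', 'run'] (min_width=9, slack=1)
Line 15: ['as'] (min_width=2, slack=8)

Answer: |    sleepy|
|  computer|
|     bread|
|    forest|
|  hospital|
|    garden|
|      make|
|   message|
|  progress|
|   content|
|   support|
|      time|
|   bedroom|
| river run|
|        as|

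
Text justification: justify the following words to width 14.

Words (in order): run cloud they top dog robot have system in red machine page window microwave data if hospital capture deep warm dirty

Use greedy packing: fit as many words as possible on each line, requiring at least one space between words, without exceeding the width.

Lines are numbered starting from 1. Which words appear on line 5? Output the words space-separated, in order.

Line 1: ['run', 'cloud', 'they'] (min_width=14, slack=0)
Line 2: ['top', 'dog', 'robot'] (min_width=13, slack=1)
Line 3: ['have', 'system', 'in'] (min_width=14, slack=0)
Line 4: ['red', 'machine'] (min_width=11, slack=3)
Line 5: ['page', 'window'] (min_width=11, slack=3)
Line 6: ['microwave', 'data'] (min_width=14, slack=0)
Line 7: ['if', 'hospital'] (min_width=11, slack=3)
Line 8: ['capture', 'deep'] (min_width=12, slack=2)
Line 9: ['warm', 'dirty'] (min_width=10, slack=4)

Answer: page window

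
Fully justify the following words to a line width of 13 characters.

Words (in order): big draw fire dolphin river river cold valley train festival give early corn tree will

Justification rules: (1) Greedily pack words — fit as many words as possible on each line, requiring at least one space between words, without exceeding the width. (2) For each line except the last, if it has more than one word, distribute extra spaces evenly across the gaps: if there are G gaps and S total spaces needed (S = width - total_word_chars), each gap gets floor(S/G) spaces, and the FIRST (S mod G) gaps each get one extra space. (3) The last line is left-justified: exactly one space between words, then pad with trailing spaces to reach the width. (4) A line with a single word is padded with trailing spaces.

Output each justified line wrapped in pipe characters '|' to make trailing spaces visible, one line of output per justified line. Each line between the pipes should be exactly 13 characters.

Answer: |big draw fire|
|dolphin river|
|river    cold|
|valley  train|
|festival give|
|early    corn|
|tree will    |

Derivation:
Line 1: ['big', 'draw', 'fire'] (min_width=13, slack=0)
Line 2: ['dolphin', 'river'] (min_width=13, slack=0)
Line 3: ['river', 'cold'] (min_width=10, slack=3)
Line 4: ['valley', 'train'] (min_width=12, slack=1)
Line 5: ['festival', 'give'] (min_width=13, slack=0)
Line 6: ['early', 'corn'] (min_width=10, slack=3)
Line 7: ['tree', 'will'] (min_width=9, slack=4)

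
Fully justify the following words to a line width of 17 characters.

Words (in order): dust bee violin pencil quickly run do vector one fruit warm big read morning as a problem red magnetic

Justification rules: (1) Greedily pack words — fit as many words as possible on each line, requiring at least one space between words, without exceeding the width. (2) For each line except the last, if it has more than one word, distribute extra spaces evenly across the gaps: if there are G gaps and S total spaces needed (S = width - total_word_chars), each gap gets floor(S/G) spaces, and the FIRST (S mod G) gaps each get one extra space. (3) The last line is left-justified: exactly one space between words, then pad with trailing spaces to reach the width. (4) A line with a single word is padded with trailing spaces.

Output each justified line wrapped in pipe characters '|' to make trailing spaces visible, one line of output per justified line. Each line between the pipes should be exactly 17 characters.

Answer: |dust  bee  violin|
|pencil    quickly|
|run do vector one|
|fruit   warm  big|
|read morning as a|
|problem       red|
|magnetic         |

Derivation:
Line 1: ['dust', 'bee', 'violin'] (min_width=15, slack=2)
Line 2: ['pencil', 'quickly'] (min_width=14, slack=3)
Line 3: ['run', 'do', 'vector', 'one'] (min_width=17, slack=0)
Line 4: ['fruit', 'warm', 'big'] (min_width=14, slack=3)
Line 5: ['read', 'morning', 'as', 'a'] (min_width=17, slack=0)
Line 6: ['problem', 'red'] (min_width=11, slack=6)
Line 7: ['magnetic'] (min_width=8, slack=9)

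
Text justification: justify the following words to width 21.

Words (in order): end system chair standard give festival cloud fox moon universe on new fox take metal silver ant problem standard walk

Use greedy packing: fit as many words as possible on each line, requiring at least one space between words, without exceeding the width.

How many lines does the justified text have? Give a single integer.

Line 1: ['end', 'system', 'chair'] (min_width=16, slack=5)
Line 2: ['standard', 'give'] (min_width=13, slack=8)
Line 3: ['festival', 'cloud', 'fox'] (min_width=18, slack=3)
Line 4: ['moon', 'universe', 'on', 'new'] (min_width=20, slack=1)
Line 5: ['fox', 'take', 'metal', 'silver'] (min_width=21, slack=0)
Line 6: ['ant', 'problem', 'standard'] (min_width=20, slack=1)
Line 7: ['walk'] (min_width=4, slack=17)
Total lines: 7

Answer: 7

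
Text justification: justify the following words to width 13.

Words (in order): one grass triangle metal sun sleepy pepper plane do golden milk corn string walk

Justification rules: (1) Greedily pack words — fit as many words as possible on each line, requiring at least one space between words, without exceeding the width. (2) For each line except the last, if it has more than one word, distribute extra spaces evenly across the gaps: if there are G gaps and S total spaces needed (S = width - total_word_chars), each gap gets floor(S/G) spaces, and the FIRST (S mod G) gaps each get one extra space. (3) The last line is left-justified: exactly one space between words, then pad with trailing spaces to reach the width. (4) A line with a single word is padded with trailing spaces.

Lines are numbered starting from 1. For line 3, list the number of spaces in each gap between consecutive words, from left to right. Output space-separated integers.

Answer: 5

Derivation:
Line 1: ['one', 'grass'] (min_width=9, slack=4)
Line 2: ['triangle'] (min_width=8, slack=5)
Line 3: ['metal', 'sun'] (min_width=9, slack=4)
Line 4: ['sleepy', 'pepper'] (min_width=13, slack=0)
Line 5: ['plane', 'do'] (min_width=8, slack=5)
Line 6: ['golden', 'milk'] (min_width=11, slack=2)
Line 7: ['corn', 'string'] (min_width=11, slack=2)
Line 8: ['walk'] (min_width=4, slack=9)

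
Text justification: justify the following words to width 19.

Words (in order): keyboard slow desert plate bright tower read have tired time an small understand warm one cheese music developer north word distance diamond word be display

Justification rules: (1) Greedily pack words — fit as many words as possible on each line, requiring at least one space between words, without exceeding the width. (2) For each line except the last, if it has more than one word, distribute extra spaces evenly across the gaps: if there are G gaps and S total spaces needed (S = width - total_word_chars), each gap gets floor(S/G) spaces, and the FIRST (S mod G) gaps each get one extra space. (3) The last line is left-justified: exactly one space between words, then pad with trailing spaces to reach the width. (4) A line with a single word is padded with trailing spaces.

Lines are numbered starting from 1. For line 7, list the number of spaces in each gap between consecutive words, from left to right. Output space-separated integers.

Line 1: ['keyboard', 'slow'] (min_width=13, slack=6)
Line 2: ['desert', 'plate', 'bright'] (min_width=19, slack=0)
Line 3: ['tower', 'read', 'have'] (min_width=15, slack=4)
Line 4: ['tired', 'time', 'an', 'small'] (min_width=19, slack=0)
Line 5: ['understand', 'warm', 'one'] (min_width=19, slack=0)
Line 6: ['cheese', 'music'] (min_width=12, slack=7)
Line 7: ['developer', 'north'] (min_width=15, slack=4)
Line 8: ['word', 'distance'] (min_width=13, slack=6)
Line 9: ['diamond', 'word', 'be'] (min_width=15, slack=4)
Line 10: ['display'] (min_width=7, slack=12)

Answer: 5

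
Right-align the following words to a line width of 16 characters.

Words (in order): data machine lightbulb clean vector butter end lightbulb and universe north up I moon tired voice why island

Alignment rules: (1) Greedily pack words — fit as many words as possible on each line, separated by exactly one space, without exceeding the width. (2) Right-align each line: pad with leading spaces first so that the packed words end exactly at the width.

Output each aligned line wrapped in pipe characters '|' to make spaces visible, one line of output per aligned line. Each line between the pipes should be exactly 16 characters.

Line 1: ['data', 'machine'] (min_width=12, slack=4)
Line 2: ['lightbulb', 'clean'] (min_width=15, slack=1)
Line 3: ['vector', 'butter'] (min_width=13, slack=3)
Line 4: ['end', 'lightbulb'] (min_width=13, slack=3)
Line 5: ['and', 'universe'] (min_width=12, slack=4)
Line 6: ['north', 'up', 'I', 'moon'] (min_width=15, slack=1)
Line 7: ['tired', 'voice', 'why'] (min_width=15, slack=1)
Line 8: ['island'] (min_width=6, slack=10)

Answer: |    data machine|
| lightbulb clean|
|   vector butter|
|   end lightbulb|
|    and universe|
| north up I moon|
| tired voice why|
|          island|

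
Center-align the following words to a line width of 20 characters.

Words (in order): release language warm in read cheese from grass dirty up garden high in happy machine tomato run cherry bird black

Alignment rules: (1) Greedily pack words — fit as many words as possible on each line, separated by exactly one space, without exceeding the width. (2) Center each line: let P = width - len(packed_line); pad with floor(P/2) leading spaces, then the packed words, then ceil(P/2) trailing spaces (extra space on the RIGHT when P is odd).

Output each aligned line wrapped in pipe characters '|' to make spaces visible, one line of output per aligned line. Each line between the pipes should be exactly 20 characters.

Line 1: ['release', 'language'] (min_width=16, slack=4)
Line 2: ['warm', 'in', 'read', 'cheese'] (min_width=19, slack=1)
Line 3: ['from', 'grass', 'dirty', 'up'] (min_width=19, slack=1)
Line 4: ['garden', 'high', 'in', 'happy'] (min_width=20, slack=0)
Line 5: ['machine', 'tomato', 'run'] (min_width=18, slack=2)
Line 6: ['cherry', 'bird', 'black'] (min_width=17, slack=3)

Answer: |  release language  |
|warm in read cheese |
|from grass dirty up |
|garden high in happy|
| machine tomato run |
| cherry bird black  |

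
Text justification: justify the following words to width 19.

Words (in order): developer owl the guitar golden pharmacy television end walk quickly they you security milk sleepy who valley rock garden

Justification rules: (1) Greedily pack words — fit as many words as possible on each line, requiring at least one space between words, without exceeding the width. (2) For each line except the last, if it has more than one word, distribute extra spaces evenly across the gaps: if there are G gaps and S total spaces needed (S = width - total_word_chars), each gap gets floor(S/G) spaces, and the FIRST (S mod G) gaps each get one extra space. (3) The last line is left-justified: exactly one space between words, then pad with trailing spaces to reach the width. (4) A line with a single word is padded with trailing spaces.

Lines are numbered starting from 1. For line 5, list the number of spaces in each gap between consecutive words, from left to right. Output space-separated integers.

Answer: 2 2

Derivation:
Line 1: ['developer', 'owl', 'the'] (min_width=17, slack=2)
Line 2: ['guitar', 'golden'] (min_width=13, slack=6)
Line 3: ['pharmacy', 'television'] (min_width=19, slack=0)
Line 4: ['end', 'walk', 'quickly'] (min_width=16, slack=3)
Line 5: ['they', 'you', 'security'] (min_width=17, slack=2)
Line 6: ['milk', 'sleepy', 'who'] (min_width=15, slack=4)
Line 7: ['valley', 'rock', 'garden'] (min_width=18, slack=1)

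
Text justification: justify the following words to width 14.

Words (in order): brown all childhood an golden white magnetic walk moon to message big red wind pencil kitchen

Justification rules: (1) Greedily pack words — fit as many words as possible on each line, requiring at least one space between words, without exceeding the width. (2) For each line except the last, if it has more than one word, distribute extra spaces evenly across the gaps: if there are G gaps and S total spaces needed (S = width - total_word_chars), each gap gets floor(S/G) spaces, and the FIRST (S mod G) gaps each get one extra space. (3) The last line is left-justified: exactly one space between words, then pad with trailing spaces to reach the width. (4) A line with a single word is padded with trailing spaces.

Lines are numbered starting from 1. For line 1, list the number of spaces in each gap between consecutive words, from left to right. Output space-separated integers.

Line 1: ['brown', 'all'] (min_width=9, slack=5)
Line 2: ['childhood', 'an'] (min_width=12, slack=2)
Line 3: ['golden', 'white'] (min_width=12, slack=2)
Line 4: ['magnetic', 'walk'] (min_width=13, slack=1)
Line 5: ['moon', 'to'] (min_width=7, slack=7)
Line 6: ['message', 'big'] (min_width=11, slack=3)
Line 7: ['red', 'wind'] (min_width=8, slack=6)
Line 8: ['pencil', 'kitchen'] (min_width=14, slack=0)

Answer: 6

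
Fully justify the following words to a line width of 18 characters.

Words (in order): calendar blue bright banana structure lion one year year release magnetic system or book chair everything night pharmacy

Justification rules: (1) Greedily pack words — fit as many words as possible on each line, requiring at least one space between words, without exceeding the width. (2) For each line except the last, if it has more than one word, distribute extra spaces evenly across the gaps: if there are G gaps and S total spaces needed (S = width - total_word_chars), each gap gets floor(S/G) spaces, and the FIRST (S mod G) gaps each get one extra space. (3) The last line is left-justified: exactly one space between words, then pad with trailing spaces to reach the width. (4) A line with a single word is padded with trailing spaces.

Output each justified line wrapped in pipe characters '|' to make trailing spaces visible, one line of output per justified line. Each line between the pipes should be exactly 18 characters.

Answer: |calendar      blue|
|bright      banana|
|structure lion one|
|year  year release|
|magnetic system or|
|book         chair|
|everything   night|
|pharmacy          |

Derivation:
Line 1: ['calendar', 'blue'] (min_width=13, slack=5)
Line 2: ['bright', 'banana'] (min_width=13, slack=5)
Line 3: ['structure', 'lion', 'one'] (min_width=18, slack=0)
Line 4: ['year', 'year', 'release'] (min_width=17, slack=1)
Line 5: ['magnetic', 'system', 'or'] (min_width=18, slack=0)
Line 6: ['book', 'chair'] (min_width=10, slack=8)
Line 7: ['everything', 'night'] (min_width=16, slack=2)
Line 8: ['pharmacy'] (min_width=8, slack=10)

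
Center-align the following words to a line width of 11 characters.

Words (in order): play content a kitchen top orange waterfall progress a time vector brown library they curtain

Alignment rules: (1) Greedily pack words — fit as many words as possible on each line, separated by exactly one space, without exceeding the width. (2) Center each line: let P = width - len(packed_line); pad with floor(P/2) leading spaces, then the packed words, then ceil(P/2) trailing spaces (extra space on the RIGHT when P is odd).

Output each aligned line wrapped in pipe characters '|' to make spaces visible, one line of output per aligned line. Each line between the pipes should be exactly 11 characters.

Line 1: ['play'] (min_width=4, slack=7)
Line 2: ['content', 'a'] (min_width=9, slack=2)
Line 3: ['kitchen', 'top'] (min_width=11, slack=0)
Line 4: ['orange'] (min_width=6, slack=5)
Line 5: ['waterfall'] (min_width=9, slack=2)
Line 6: ['progress', 'a'] (min_width=10, slack=1)
Line 7: ['time', 'vector'] (min_width=11, slack=0)
Line 8: ['brown'] (min_width=5, slack=6)
Line 9: ['library'] (min_width=7, slack=4)
Line 10: ['they'] (min_width=4, slack=7)
Line 11: ['curtain'] (min_width=7, slack=4)

Answer: |   play    |
| content a |
|kitchen top|
|  orange   |
| waterfall |
|progress a |
|time vector|
|   brown   |
|  library  |
|   they    |
|  curtain  |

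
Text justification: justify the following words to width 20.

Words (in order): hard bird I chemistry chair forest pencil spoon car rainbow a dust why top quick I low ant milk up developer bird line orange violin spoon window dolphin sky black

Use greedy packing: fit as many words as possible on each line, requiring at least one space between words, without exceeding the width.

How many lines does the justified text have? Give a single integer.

Line 1: ['hard', 'bird', 'I'] (min_width=11, slack=9)
Line 2: ['chemistry', 'chair'] (min_width=15, slack=5)
Line 3: ['forest', 'pencil', 'spoon'] (min_width=19, slack=1)
Line 4: ['car', 'rainbow', 'a', 'dust'] (min_width=18, slack=2)
Line 5: ['why', 'top', 'quick', 'I', 'low'] (min_width=19, slack=1)
Line 6: ['ant', 'milk', 'up'] (min_width=11, slack=9)
Line 7: ['developer', 'bird', 'line'] (min_width=19, slack=1)
Line 8: ['orange', 'violin', 'spoon'] (min_width=19, slack=1)
Line 9: ['window', 'dolphin', 'sky'] (min_width=18, slack=2)
Line 10: ['black'] (min_width=5, slack=15)
Total lines: 10

Answer: 10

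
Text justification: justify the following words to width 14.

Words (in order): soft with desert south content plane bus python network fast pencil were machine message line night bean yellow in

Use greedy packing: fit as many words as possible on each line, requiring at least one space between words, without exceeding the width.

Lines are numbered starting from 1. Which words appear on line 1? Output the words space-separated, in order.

Line 1: ['soft', 'with'] (min_width=9, slack=5)
Line 2: ['desert', 'south'] (min_width=12, slack=2)
Line 3: ['content', 'plane'] (min_width=13, slack=1)
Line 4: ['bus', 'python'] (min_width=10, slack=4)
Line 5: ['network', 'fast'] (min_width=12, slack=2)
Line 6: ['pencil', 'were'] (min_width=11, slack=3)
Line 7: ['machine'] (min_width=7, slack=7)
Line 8: ['message', 'line'] (min_width=12, slack=2)
Line 9: ['night', 'bean'] (min_width=10, slack=4)
Line 10: ['yellow', 'in'] (min_width=9, slack=5)

Answer: soft with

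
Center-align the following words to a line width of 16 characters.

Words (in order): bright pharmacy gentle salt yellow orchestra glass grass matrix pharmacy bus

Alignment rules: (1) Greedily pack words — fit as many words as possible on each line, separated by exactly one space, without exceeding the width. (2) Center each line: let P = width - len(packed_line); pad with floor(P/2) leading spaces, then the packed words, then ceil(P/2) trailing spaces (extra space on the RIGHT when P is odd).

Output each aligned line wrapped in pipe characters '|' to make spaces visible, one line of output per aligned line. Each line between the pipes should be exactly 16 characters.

Line 1: ['bright', 'pharmacy'] (min_width=15, slack=1)
Line 2: ['gentle', 'salt'] (min_width=11, slack=5)
Line 3: ['yellow', 'orchestra'] (min_width=16, slack=0)
Line 4: ['glass', 'grass'] (min_width=11, slack=5)
Line 5: ['matrix', 'pharmacy'] (min_width=15, slack=1)
Line 6: ['bus'] (min_width=3, slack=13)

Answer: |bright pharmacy |
|  gentle salt   |
|yellow orchestra|
|  glass grass   |
|matrix pharmacy |
|      bus       |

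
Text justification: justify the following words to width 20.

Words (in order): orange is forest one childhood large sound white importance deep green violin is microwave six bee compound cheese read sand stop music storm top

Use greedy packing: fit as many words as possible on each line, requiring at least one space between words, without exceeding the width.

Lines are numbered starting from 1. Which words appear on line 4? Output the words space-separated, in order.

Answer: importance deep

Derivation:
Line 1: ['orange', 'is', 'forest', 'one'] (min_width=20, slack=0)
Line 2: ['childhood', 'large'] (min_width=15, slack=5)
Line 3: ['sound', 'white'] (min_width=11, slack=9)
Line 4: ['importance', 'deep'] (min_width=15, slack=5)
Line 5: ['green', 'violin', 'is'] (min_width=15, slack=5)
Line 6: ['microwave', 'six', 'bee'] (min_width=17, slack=3)
Line 7: ['compound', 'cheese', 'read'] (min_width=20, slack=0)
Line 8: ['sand', 'stop', 'music'] (min_width=15, slack=5)
Line 9: ['storm', 'top'] (min_width=9, slack=11)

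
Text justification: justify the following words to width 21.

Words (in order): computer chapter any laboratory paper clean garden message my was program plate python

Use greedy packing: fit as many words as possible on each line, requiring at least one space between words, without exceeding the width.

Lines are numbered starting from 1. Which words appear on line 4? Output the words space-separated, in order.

Answer: my was program plate

Derivation:
Line 1: ['computer', 'chapter', 'any'] (min_width=20, slack=1)
Line 2: ['laboratory', 'paper'] (min_width=16, slack=5)
Line 3: ['clean', 'garden', 'message'] (min_width=20, slack=1)
Line 4: ['my', 'was', 'program', 'plate'] (min_width=20, slack=1)
Line 5: ['python'] (min_width=6, slack=15)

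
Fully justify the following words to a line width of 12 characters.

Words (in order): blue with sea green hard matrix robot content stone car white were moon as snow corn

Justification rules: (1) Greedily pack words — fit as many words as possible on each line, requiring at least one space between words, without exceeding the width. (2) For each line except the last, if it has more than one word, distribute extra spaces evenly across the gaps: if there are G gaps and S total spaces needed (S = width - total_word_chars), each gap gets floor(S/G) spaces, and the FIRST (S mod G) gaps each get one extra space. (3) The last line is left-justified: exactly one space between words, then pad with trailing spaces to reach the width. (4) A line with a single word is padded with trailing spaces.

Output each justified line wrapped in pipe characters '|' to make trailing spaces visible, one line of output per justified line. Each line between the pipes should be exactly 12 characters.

Line 1: ['blue', 'with'] (min_width=9, slack=3)
Line 2: ['sea', 'green'] (min_width=9, slack=3)
Line 3: ['hard', 'matrix'] (min_width=11, slack=1)
Line 4: ['robot'] (min_width=5, slack=7)
Line 5: ['content'] (min_width=7, slack=5)
Line 6: ['stone', 'car'] (min_width=9, slack=3)
Line 7: ['white', 'were'] (min_width=10, slack=2)
Line 8: ['moon', 'as', 'snow'] (min_width=12, slack=0)
Line 9: ['corn'] (min_width=4, slack=8)

Answer: |blue    with|
|sea    green|
|hard  matrix|
|robot       |
|content     |
|stone    car|
|white   were|
|moon as snow|
|corn        |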